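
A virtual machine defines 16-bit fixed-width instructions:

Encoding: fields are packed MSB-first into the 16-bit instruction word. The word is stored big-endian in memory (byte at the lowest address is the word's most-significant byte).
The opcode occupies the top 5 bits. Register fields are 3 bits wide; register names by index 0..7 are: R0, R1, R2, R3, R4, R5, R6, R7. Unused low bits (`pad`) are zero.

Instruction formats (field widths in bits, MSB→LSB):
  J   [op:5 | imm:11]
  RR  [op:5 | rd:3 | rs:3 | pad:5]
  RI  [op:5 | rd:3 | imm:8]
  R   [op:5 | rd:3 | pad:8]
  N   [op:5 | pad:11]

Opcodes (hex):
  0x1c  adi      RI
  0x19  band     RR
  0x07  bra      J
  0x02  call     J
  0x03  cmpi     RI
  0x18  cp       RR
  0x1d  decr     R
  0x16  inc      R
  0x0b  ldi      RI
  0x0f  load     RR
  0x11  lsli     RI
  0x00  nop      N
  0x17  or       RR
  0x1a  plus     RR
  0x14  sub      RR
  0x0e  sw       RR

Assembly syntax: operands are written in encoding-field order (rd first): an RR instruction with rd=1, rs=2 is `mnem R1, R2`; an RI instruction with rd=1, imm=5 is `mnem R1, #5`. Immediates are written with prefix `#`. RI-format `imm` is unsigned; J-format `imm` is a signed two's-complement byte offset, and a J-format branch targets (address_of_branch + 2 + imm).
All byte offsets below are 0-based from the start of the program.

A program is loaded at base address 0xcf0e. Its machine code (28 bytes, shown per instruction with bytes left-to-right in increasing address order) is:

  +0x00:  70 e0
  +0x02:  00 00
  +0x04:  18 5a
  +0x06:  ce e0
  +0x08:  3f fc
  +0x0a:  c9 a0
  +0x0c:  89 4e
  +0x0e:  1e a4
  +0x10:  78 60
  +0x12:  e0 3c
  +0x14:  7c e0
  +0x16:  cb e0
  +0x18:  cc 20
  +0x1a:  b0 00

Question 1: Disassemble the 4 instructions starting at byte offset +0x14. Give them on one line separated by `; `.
load R4, R7; band R3, R7; band R4, R1; inc R0

off 0x14: read 7c e0 as big → 0x7ce0
  op=0x7ce0>>11=0xf ⇒ load (RR)
  rd: (w>>8)&0x7=0x4 → R4
  rs: (w>>5)&0x7=0x7 → R7
off 0x16: read cb e0 as big → 0xcbe0
  op=0xcbe0>>11=0x19 ⇒ band (RR)
  rd: (w>>8)&0x7=0x3 → R3
  rs: (w>>5)&0x7=0x7 → R7
off 0x18: read cc 20 as big → 0xcc20
  op=0xcc20>>11=0x19 ⇒ band (RR)
  rd: (w>>8)&0x7=0x4 → R4
  rs: (w>>5)&0x7=0x1 → R1
off 0x1a: read b0 00 as big → 0xb000
  op=0xb000>>11=0x16 ⇒ inc (R)
  rd: (w>>8)&0x7=0x0 → R0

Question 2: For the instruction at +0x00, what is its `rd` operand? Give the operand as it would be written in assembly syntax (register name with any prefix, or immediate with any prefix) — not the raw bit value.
+0x00: 70 e0 ⇒ word 0x70e0 (big)
  opcode bits[15:11]=0xe: sw/RR
  [10:8] rd=0 = R0
  [7:5] rs=7 = R7

R0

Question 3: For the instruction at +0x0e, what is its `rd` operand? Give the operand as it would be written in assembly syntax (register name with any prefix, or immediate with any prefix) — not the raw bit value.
R6

off 0x0e: read 1e a4 as big → 0x1ea4
  op=0x1ea4>>11=0x3 ⇒ cmpi (RI)
  [10:8] rd=6 = R6
  [7:0] imm=164 = #164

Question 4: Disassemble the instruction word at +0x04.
[04] 18 5a → 0x185a
  opcode bits[15:11]=0x3: cmpi/RI
  rd: (w>>8)&0x7=0x0 → R0
  imm: (w>>0)&0xff=0x5a → #90

cmpi R0, #90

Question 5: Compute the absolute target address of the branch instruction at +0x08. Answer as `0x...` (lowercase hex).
0xcf14

[08] 3f fc → 0x3ffc
  op=0x3ffc>>11=0x7 ⇒ bra (J)
  imm@[10:0]=0x7fc (s11→-4) ⇒ #-4
  target = base 0xcf0e + off 0x08 + 2 + imm -4 = 0xcf14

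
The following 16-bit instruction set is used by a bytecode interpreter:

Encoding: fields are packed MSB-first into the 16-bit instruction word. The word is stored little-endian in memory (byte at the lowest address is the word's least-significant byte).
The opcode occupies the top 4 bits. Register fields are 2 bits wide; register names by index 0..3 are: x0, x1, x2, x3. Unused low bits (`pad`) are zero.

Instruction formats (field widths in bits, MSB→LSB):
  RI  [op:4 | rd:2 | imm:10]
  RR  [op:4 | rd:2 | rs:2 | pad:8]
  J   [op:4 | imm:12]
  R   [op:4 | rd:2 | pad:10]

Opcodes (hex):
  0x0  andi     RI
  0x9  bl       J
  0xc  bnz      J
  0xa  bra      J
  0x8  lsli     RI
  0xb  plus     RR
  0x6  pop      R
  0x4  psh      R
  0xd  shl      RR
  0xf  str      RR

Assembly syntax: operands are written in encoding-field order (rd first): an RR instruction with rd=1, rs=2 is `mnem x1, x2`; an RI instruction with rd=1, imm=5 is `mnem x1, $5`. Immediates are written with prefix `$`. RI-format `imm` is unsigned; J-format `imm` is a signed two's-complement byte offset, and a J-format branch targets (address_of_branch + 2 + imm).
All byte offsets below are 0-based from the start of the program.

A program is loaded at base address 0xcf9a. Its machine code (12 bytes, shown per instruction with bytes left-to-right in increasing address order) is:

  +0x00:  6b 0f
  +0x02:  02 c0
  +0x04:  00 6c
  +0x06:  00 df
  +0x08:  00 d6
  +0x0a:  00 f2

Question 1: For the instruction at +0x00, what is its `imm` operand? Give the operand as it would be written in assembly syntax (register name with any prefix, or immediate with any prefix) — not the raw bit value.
$875

@+00  little-endian(6b 0f) = 0x0f6b
  top 4b → 0x0 → andi [RI]
  rd@[11:10]=0x3 ⇒ x3
  imm@[9:0]=0x36b ⇒ $875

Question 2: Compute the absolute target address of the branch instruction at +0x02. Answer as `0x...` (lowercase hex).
0xcfa0

[02] 02 c0 → 0xc002
  top 4b → 0xc → bnz [J]
  imm: (w>>0)&0xfff=0x2 → $2
  target = base 0xcf9a + off 0x02 + 2 + imm 2 = 0xcfa0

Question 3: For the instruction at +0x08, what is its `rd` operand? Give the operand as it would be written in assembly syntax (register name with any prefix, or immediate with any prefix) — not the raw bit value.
@+08  little-endian(00 d6) = 0xd600
  opcode bits[15:12]=0xd: shl/RR
  rd@[11:10]=0x1 ⇒ x1
  rs@[9:8]=0x2 ⇒ x2

x1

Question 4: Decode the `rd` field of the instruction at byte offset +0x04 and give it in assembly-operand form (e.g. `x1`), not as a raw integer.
[04] 00 6c → 0x6c00
  op=0x6c00>>12=0x6 ⇒ pop (R)
  rd@[11:10]=0x3 ⇒ x3

x3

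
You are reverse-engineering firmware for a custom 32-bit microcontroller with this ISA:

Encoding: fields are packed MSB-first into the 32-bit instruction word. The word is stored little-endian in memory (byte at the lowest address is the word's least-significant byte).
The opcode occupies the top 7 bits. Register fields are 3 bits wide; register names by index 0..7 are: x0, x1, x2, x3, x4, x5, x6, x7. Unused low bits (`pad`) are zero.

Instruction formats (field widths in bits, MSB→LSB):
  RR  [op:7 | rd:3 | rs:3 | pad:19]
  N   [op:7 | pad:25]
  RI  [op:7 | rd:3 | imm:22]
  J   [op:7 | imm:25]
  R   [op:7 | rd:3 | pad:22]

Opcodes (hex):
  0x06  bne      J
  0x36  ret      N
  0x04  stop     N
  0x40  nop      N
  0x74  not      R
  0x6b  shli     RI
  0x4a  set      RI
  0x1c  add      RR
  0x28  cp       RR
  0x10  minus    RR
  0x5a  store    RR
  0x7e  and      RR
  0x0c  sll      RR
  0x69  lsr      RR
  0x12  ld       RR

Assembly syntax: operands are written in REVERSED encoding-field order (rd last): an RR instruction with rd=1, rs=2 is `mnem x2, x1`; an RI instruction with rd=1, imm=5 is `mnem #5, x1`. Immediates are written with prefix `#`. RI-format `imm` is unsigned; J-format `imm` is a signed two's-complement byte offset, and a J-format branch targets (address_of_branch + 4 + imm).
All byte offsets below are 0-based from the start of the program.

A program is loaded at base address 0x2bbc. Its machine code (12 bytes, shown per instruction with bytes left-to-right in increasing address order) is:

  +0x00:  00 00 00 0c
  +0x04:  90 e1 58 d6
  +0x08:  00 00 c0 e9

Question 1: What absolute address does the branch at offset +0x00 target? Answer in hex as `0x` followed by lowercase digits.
0x2bc0

off 0x00: read 00 00 00 0c as little → 0x0c000000
  opcode bits[31:25]=0x6: bne/J
  imm: (w>>0)&0x1ffffff=0x0 → #0
  target = base 0x2bbc + off 0x00 + 4 + imm 0 = 0x2bc0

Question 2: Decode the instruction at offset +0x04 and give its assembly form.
shli #1630608, x1

@+04  little-endian(90 e1 58 d6) = 0xd658e190
  op=0xd658e190>>25=0x6b ⇒ shli (RI)
  [24:22] rd=1 = x1
  [21:0] imm=1630608 = #1630608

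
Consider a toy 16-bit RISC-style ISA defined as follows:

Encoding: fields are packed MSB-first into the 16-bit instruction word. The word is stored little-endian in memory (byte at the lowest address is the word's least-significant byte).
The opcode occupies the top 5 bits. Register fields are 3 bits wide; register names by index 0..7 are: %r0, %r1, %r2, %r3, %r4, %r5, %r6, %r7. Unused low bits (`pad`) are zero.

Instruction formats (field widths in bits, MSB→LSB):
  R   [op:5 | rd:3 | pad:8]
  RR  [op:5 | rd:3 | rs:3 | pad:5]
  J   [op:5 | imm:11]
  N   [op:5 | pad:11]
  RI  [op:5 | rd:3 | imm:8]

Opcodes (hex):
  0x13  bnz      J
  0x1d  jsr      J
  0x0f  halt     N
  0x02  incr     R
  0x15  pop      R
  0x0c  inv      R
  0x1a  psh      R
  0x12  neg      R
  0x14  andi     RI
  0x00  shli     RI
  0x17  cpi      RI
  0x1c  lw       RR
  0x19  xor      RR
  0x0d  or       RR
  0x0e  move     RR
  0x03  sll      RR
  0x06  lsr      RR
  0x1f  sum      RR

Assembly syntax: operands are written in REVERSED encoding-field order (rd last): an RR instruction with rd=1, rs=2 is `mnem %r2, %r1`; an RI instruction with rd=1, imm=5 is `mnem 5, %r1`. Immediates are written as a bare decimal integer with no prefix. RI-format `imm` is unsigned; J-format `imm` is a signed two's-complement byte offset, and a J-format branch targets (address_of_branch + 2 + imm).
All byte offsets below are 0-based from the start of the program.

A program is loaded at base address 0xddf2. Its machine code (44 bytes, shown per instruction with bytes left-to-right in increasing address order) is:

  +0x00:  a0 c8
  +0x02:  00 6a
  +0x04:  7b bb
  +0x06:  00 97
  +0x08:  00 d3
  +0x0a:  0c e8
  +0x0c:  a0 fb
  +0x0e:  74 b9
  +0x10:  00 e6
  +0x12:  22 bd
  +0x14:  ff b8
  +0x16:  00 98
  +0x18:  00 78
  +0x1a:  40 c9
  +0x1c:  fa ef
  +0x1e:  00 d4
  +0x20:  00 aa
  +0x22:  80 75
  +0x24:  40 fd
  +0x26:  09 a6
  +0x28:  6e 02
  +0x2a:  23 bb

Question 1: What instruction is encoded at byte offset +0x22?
move %r4, %r5

off 0x22: read 80 75 as little → 0x7580
  top 5b → 0xe → move [RR]
  rd@[10:8]=0x5 ⇒ %r5
  rs@[7:5]=0x4 ⇒ %r4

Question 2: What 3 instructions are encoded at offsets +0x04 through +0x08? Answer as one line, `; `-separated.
cpi 123, %r3; neg %r7; psh %r3

+0x04: 7b bb ⇒ word 0xbb7b (little)
  top 5b → 0x17 → cpi [RI]
  [10:8] rd=3 = %r3
  [7:0] imm=123 = 123
+0x06: 00 97 ⇒ word 0x9700 (little)
  top 5b → 0x12 → neg [R]
  [10:8] rd=7 = %r7
+0x08: 00 d3 ⇒ word 0xd300 (little)
  top 5b → 0x1a → psh [R]
  [10:8] rd=3 = %r3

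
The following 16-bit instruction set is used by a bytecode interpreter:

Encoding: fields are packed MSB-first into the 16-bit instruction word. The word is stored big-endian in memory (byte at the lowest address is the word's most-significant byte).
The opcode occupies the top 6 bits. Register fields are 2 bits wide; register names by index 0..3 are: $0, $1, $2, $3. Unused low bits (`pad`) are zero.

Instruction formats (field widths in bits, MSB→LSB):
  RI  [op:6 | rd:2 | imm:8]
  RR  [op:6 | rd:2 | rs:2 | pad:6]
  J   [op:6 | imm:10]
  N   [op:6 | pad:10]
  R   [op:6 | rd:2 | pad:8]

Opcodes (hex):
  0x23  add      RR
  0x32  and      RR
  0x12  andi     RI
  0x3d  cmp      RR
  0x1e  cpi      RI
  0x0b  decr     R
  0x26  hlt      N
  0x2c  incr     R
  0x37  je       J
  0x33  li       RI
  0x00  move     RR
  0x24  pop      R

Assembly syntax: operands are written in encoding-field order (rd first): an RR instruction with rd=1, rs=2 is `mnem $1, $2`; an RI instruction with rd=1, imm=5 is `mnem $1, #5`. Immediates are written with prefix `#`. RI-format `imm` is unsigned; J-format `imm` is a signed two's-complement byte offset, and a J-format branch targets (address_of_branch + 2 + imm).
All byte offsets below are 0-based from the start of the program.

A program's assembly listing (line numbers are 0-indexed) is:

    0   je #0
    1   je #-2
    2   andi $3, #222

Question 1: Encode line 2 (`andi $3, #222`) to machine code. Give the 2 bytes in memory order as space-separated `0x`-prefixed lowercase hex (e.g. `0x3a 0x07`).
2. andi fields op=0x12:6|rd=3:2|imm=222:8 → word 4bdeh → 4b de

0x4b 0xde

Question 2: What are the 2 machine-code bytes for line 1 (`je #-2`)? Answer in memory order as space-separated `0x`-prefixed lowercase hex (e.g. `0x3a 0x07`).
L1: je op=0x37:6|imm=-2:10 ⇒ 0xdffe ⇒ big df fe

0xdf 0xfe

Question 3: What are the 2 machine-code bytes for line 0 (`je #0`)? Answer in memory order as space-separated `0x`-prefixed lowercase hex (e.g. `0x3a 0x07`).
line 0 (je): pack op=0x37:6|imm=0:10 = 0xdc00; big→ dc 00

0xdc 0x00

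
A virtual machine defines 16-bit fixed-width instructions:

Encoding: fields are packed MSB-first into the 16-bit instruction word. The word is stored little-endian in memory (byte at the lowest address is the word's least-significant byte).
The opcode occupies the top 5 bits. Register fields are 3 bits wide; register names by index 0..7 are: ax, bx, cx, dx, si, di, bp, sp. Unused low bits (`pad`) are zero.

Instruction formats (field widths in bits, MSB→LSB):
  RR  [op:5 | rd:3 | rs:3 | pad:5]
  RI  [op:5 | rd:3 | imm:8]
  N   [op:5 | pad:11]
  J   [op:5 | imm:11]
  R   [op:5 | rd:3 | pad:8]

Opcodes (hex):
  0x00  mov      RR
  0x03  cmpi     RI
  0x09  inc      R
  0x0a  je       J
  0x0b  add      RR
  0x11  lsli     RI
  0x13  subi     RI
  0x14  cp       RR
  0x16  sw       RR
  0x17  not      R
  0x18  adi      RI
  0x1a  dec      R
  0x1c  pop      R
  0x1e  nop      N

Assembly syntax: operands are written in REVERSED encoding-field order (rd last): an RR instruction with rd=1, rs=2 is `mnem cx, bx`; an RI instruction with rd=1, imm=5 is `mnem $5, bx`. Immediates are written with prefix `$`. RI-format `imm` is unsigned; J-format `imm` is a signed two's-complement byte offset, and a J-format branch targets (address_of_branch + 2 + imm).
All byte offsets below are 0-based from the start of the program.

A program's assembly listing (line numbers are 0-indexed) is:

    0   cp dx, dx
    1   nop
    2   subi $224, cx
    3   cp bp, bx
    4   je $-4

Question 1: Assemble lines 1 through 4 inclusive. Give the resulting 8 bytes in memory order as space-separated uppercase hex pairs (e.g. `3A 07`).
1. nop fields op=0x1e:5|pad=0:11 → word f000h → 00 f0
2. subi fields op=0x13:5|rd=2:3|imm=224:8 → word 9ae0h → e0 9a
3. cp fields op=0x14:5|rd=1:3|rs=6:3|pad=0:5 → word a1c0h → c0 a1
4. je fields op=0xa:5|imm=-4:11 → word 57fch → fc 57

00 F0 E0 9A C0 A1 FC 57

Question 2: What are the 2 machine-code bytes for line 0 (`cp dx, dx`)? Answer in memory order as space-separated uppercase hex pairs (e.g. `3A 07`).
60 A3

0. cp fields op=0x14:5|rd=3:3|rs=3:3|pad=0:5 → word a360h → 60 a3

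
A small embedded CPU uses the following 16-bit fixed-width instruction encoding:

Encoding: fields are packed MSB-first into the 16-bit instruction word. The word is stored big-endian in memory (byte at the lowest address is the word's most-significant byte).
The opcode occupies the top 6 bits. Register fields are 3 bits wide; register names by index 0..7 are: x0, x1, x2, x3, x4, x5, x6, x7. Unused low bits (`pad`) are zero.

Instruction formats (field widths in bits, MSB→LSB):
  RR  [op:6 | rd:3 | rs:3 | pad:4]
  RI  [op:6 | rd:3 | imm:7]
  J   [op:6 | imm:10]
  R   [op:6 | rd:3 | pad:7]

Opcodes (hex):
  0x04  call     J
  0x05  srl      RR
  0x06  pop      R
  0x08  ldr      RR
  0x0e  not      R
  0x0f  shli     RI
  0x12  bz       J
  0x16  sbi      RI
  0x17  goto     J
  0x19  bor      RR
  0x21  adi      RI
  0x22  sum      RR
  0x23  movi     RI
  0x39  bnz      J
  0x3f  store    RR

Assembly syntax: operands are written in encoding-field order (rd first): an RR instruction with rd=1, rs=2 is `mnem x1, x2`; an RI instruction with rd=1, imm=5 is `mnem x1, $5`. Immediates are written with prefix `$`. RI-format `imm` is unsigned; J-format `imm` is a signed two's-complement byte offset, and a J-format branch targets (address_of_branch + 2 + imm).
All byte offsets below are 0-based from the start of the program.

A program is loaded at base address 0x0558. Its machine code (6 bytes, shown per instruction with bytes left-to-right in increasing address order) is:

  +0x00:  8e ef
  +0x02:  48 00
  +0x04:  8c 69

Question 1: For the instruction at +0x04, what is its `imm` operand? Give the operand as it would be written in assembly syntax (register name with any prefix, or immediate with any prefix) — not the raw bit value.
$105

[04] 8c 69 → 0x8c69
  top 6b → 0x23 → movi [RI]
  [9:7] rd=0 = x0
  [6:0] imm=105 = $105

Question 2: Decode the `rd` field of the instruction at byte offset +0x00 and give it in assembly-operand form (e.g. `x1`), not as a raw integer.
x5

[00] 8e ef → 0x8eef
  opcode bits[15:10]=0x23: movi/RI
  rd@[9:7]=0x5 ⇒ x5
  imm@[6:0]=0x6f ⇒ $111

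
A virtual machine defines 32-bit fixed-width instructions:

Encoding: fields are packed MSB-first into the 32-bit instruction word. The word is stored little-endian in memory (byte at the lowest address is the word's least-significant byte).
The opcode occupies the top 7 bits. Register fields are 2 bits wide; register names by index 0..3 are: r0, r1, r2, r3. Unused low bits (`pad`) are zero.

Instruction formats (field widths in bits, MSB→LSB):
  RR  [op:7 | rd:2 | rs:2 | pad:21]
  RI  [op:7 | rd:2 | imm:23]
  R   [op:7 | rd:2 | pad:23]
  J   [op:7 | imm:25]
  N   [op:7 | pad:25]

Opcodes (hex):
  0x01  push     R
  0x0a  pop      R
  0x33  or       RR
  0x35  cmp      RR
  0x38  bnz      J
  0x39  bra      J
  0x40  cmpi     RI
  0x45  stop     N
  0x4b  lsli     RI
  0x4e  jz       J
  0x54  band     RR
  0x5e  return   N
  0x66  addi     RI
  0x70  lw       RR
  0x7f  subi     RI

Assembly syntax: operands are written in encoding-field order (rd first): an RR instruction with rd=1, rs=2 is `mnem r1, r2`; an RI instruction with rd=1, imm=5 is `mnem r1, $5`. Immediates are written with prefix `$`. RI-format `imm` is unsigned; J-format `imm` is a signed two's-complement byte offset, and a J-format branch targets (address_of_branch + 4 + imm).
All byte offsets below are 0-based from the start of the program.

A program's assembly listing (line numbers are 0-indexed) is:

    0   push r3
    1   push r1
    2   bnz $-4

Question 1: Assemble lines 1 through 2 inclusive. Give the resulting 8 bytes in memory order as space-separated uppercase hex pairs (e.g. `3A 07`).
00 00 80 02 FC FF FF 71

1. push fields op=0x1:7|rd=1:2|pad=0:23 → word 02800000h → 00 00 80 02
2. bnz fields op=0x38:7|imm=-4:25 → word 71fffffch → fc ff ff 71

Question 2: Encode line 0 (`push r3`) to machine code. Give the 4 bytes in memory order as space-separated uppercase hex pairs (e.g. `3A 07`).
L0: push op=0x1:7|rd=3:2|pad=0:23 ⇒ 0x03800000 ⇒ little 00 00 80 03

00 00 80 03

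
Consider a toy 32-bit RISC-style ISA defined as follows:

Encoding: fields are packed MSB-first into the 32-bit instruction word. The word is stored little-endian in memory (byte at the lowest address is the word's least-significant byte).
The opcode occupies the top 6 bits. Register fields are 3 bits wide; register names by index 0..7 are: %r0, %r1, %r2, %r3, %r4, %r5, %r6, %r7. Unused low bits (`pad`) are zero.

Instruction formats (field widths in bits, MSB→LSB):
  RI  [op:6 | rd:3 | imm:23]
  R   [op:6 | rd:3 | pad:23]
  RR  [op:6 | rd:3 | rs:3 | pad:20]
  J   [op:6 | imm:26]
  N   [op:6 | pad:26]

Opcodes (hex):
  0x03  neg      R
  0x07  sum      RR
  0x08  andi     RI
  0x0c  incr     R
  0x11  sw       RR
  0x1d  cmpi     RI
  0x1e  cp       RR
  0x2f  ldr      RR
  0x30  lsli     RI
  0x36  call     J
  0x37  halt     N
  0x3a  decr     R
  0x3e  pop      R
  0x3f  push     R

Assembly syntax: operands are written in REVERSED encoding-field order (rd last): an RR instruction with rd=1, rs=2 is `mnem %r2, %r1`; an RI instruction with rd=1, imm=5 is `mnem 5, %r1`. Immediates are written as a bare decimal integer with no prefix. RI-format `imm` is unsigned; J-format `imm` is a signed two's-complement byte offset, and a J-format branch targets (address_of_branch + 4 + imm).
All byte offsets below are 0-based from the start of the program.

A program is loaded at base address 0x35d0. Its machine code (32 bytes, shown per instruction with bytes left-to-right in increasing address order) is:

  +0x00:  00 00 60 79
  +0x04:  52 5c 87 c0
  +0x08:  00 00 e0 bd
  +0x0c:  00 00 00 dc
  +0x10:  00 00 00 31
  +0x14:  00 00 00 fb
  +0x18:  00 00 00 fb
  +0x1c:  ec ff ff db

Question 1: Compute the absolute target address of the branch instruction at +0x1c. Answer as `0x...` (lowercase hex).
[1c] ec ff ff db → 0xdbffffec
  op=0xdbffffec>>26=0x36 ⇒ call (J)
  imm@[25:0]=0x3ffffec (s26→-20) ⇒ -20
  target = base 0x35d0 + off 0x1c + 4 + imm -20 = 0x35dc

0x35dc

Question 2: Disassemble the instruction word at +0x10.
[10] 00 00 00 31 → 0x31000000
  opcode bits[31:26]=0xc: incr/R
  rd@[25:23]=0x2 ⇒ %r2

incr %r2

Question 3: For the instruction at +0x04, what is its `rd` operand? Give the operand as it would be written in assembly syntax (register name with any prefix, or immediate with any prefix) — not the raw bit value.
%r1

@+04  little-endian(52 5c 87 c0) = 0xc0875c52
  top 6b → 0x30 → lsli [RI]
  [25:23] rd=1 = %r1
  [22:0] imm=482386 = 482386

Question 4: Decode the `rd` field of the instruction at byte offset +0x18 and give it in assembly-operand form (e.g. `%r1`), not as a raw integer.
[18] 00 00 00 fb → 0xfb000000
  op=0xfb000000>>26=0x3e ⇒ pop (R)
  rd@[25:23]=0x6 ⇒ %r6

%r6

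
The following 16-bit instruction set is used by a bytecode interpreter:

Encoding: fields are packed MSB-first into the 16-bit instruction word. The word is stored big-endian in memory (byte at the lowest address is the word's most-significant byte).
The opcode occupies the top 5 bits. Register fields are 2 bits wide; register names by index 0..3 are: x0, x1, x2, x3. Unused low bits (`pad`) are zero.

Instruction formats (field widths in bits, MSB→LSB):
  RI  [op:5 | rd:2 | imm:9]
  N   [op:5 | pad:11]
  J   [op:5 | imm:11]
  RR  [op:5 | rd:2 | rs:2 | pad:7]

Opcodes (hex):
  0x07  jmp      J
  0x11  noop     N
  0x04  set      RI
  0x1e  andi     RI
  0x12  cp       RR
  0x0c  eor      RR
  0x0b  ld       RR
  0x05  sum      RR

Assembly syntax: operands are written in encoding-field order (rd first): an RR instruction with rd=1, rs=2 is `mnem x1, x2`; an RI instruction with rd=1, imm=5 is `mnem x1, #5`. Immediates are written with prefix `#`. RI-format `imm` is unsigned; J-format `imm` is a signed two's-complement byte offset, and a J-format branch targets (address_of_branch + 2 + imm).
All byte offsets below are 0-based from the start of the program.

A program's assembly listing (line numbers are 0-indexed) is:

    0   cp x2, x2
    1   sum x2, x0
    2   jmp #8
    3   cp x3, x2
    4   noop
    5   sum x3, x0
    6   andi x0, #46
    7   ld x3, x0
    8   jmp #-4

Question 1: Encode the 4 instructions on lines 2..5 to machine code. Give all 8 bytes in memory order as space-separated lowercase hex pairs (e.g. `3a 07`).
38 08 97 00 88 00 2e 00

L2: jmp op=0x7:5|imm=8:11 ⇒ 0x3808 ⇒ big 38 08
L3: cp op=0x12:5|rd=3:2|rs=2:2|pad=0:7 ⇒ 0x9700 ⇒ big 97 00
L4: noop op=0x11:5|pad=0:11 ⇒ 0x8800 ⇒ big 88 00
L5: sum op=0x5:5|rd=3:2|rs=0:2|pad=0:7 ⇒ 0x2e00 ⇒ big 2e 00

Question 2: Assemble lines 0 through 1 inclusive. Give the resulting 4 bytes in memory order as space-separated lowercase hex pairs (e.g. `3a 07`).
0. cp fields op=0x12:5|rd=2:2|rs=2:2|pad=0:7 → word 9500h → 95 00
1. sum fields op=0x5:5|rd=2:2|rs=0:2|pad=0:7 → word 2c00h → 2c 00

95 00 2c 00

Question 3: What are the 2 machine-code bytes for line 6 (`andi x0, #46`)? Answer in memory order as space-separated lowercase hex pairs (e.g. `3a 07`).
L6: andi op=0x1e:5|rd=0:2|imm=46:9 ⇒ 0xf02e ⇒ big f0 2e

f0 2e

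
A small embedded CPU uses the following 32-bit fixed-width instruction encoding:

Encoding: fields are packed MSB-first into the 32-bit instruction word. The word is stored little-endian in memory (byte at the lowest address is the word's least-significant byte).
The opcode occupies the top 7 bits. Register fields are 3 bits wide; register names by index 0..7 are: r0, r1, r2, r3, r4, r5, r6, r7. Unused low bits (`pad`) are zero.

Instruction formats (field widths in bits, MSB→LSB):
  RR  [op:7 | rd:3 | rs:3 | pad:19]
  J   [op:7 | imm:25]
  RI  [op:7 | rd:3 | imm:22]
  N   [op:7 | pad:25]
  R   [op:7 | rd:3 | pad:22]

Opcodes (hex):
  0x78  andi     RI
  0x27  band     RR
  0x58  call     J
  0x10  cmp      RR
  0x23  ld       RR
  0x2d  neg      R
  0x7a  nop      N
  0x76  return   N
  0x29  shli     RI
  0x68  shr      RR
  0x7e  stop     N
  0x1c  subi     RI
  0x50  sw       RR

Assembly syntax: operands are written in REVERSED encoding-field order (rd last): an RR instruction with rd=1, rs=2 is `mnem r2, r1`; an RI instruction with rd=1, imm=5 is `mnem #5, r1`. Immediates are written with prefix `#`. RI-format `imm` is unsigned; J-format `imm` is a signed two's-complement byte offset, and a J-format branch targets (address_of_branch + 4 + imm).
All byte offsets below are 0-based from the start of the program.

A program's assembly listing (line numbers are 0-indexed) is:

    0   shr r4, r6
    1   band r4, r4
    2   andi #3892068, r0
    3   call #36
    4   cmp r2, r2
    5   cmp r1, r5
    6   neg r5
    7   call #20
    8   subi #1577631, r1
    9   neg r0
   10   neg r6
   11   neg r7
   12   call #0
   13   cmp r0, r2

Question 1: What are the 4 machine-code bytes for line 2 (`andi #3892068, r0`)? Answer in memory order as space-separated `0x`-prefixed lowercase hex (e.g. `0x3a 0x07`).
2. andi fields op=0x78:7|rd=0:3|imm=3892068:22 → word f03b6364h → 64 63 3b f0

0x64 0x63 0x3b 0xf0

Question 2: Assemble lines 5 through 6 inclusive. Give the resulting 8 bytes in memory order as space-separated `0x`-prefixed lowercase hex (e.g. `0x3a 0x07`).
line 5 (cmp): pack op=0x10:7|rd=5:3|rs=1:3|pad=0:19 = 0x21480000; little→ 00 00 48 21
line 6 (neg): pack op=0x2d:7|rd=5:3|pad=0:22 = 0x5b400000; little→ 00 00 40 5b

0x00 0x00 0x48 0x21 0x00 0x00 0x40 0x5b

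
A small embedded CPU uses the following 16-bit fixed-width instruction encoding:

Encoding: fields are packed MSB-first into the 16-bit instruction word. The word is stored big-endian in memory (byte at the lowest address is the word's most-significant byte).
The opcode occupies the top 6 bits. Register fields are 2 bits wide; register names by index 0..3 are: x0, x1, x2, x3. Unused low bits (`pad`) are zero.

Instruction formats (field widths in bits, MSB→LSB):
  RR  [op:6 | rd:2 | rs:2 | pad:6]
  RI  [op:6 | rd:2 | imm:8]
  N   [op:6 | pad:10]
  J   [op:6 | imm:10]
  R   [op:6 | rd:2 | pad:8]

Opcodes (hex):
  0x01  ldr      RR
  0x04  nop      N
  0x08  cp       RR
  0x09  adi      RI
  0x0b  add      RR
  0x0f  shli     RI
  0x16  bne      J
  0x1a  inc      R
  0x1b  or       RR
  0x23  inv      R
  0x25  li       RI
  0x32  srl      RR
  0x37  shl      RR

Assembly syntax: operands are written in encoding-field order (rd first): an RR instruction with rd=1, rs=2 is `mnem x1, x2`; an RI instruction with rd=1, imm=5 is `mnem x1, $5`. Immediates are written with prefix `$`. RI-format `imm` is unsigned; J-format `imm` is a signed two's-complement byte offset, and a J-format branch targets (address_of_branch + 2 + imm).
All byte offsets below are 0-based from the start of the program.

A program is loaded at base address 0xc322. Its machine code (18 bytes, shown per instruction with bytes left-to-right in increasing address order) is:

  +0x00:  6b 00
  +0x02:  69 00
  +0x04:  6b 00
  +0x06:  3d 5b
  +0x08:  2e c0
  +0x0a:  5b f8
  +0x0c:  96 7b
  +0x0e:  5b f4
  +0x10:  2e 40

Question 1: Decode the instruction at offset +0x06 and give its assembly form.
shli x1, $91

off 0x06: read 3d 5b as big → 0x3d5b
  top 6b → 0xf → shli [RI]
  [9:8] rd=1 = x1
  [7:0] imm=91 = $91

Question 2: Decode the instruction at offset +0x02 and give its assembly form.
inc x1

+0x02: 69 00 ⇒ word 0x6900 (big)
  top 6b → 0x1a → inc [R]
  rd: (w>>8)&0x3=0x1 → x1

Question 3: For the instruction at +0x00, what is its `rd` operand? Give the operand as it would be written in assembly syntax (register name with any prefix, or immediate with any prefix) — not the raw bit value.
x3

+0x00: 6b 00 ⇒ word 0x6b00 (big)
  opcode bits[15:10]=0x1a: inc/R
  [9:8] rd=3 = x3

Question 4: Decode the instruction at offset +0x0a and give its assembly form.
+0x0a: 5b f8 ⇒ word 0x5bf8 (big)
  op=0x5bf8>>10=0x16 ⇒ bne (J)
  [9:0] imm=1016 (s10→-8) = $-8

bne $-8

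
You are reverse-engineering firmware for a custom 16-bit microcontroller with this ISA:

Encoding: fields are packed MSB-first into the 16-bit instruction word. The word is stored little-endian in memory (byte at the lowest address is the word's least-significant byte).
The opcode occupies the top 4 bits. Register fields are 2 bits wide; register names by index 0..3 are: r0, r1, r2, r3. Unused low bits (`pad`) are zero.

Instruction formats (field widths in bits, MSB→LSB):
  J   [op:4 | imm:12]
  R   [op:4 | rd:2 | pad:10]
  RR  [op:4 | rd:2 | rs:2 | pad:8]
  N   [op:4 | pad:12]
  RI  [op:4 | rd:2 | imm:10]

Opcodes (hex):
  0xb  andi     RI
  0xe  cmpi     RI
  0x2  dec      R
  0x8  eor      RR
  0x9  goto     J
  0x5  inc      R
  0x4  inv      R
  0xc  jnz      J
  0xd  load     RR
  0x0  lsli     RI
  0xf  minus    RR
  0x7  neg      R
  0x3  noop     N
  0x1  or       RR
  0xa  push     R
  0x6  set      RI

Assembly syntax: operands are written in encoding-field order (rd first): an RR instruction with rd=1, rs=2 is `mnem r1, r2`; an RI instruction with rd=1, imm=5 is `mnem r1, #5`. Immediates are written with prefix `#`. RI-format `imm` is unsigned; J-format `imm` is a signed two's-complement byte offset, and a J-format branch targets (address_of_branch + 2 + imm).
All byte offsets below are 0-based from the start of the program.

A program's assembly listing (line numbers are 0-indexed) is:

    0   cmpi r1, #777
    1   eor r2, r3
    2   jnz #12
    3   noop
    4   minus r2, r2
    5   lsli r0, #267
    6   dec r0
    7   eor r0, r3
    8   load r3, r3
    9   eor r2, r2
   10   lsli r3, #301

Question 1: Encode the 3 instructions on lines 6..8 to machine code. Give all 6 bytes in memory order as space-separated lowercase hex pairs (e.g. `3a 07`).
00 20 00 83 00 df

6. dec fields op=0x2:4|rd=0:2|pad=0:10 → word 2000h → 00 20
7. eor fields op=0x8:4|rd=0:2|rs=3:2|pad=0:8 → word 8300h → 00 83
8. load fields op=0xd:4|rd=3:2|rs=3:2|pad=0:8 → word df00h → 00 df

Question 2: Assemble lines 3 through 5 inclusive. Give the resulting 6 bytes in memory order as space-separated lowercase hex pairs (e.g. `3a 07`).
00 30 00 fa 0b 01

3. noop fields op=0x3:4|pad=0:12 → word 3000h → 00 30
4. minus fields op=0xf:4|rd=2:2|rs=2:2|pad=0:8 → word fa00h → 00 fa
5. lsli fields op=0x0:4|rd=0:2|imm=267:10 → word 010bh → 0b 01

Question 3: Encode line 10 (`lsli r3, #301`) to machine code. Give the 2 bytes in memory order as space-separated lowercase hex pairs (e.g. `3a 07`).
2d 0d

line 10 (lsli): pack op=0x0:4|rd=3:2|imm=301:10 = 0x0d2d; little→ 2d 0d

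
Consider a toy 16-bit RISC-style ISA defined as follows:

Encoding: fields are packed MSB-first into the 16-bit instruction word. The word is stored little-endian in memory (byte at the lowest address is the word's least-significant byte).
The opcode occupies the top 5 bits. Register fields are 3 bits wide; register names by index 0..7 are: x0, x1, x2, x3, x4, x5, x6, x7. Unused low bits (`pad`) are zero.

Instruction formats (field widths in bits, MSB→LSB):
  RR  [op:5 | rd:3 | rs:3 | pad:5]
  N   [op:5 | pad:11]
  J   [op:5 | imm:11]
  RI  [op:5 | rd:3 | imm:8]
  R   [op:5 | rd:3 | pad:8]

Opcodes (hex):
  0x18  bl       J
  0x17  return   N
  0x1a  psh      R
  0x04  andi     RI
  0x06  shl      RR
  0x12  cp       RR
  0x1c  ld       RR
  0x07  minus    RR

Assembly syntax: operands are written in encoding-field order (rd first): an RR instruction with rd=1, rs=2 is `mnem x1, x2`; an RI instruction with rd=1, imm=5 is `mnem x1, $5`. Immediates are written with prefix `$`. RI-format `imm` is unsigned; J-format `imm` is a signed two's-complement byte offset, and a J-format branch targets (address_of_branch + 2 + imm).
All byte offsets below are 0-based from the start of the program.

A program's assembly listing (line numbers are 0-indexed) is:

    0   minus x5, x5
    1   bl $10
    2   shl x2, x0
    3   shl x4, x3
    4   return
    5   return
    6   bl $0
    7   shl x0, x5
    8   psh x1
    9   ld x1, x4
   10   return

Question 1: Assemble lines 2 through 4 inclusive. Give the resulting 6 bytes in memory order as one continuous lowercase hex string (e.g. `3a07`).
line 2 (shl): pack op=0x6:5|rd=2:3|rs=0:3|pad=0:5 = 0x3200; little→ 00 32
line 3 (shl): pack op=0x6:5|rd=4:3|rs=3:3|pad=0:5 = 0x3460; little→ 60 34
line 4 (return): pack op=0x17:5|pad=0:11 = 0xb800; little→ 00 b8

0032603400b8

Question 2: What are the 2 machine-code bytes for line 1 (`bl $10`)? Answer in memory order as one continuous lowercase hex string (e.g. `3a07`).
0ac0

1. bl fields op=0x18:5|imm=10:11 → word c00ah → 0a c0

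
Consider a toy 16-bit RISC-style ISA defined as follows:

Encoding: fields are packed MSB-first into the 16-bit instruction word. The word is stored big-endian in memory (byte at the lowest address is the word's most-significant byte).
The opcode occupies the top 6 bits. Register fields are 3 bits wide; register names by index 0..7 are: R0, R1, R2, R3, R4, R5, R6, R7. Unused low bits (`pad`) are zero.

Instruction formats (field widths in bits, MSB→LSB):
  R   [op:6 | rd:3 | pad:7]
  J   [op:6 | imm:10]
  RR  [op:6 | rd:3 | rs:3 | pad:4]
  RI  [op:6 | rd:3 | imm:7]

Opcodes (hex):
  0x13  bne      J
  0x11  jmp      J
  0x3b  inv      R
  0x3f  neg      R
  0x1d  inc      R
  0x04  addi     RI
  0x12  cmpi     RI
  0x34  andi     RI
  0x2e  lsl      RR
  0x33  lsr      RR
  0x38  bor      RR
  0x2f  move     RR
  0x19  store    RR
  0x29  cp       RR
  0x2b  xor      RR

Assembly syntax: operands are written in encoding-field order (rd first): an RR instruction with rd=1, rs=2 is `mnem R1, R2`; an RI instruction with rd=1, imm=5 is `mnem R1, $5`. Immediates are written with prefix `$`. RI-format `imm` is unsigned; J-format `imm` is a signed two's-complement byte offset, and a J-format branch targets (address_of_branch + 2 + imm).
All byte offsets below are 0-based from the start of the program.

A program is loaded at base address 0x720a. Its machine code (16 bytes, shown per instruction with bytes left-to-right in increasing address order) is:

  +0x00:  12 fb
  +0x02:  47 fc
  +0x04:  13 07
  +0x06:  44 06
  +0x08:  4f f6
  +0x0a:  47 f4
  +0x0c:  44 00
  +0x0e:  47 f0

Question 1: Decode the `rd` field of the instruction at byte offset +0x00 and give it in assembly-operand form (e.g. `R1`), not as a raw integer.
[00] 12 fb → 0x12fb
  op=0x12fb>>10=0x4 ⇒ addi (RI)
  rd: (w>>7)&0x7=0x5 → R5
  imm: (w>>0)&0x7f=0x7b → $123

R5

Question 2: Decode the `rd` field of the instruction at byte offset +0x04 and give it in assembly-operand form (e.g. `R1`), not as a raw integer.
off 0x04: read 13 07 as big → 0x1307
  op=0x1307>>10=0x4 ⇒ addi (RI)
  [9:7] rd=6 = R6
  [6:0] imm=7 = $7

R6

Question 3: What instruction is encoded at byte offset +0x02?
off 0x02: read 47 fc as big → 0x47fc
  opcode bits[15:10]=0x11: jmp/J
  imm: (w>>0)&0x3ff=0x3fc (s10→-4) → $-4

jmp $-4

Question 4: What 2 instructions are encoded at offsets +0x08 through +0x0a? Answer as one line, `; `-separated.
bne $-10; jmp $-12

@+08  big-endian(4f f6) = 0x4ff6
  opcode bits[15:10]=0x13: bne/J
  imm: (w>>0)&0x3ff=0x3f6 (s10→-10) → $-10
@+0a  big-endian(47 f4) = 0x47f4
  opcode bits[15:10]=0x11: jmp/J
  imm: (w>>0)&0x3ff=0x3f4 (s10→-12) → $-12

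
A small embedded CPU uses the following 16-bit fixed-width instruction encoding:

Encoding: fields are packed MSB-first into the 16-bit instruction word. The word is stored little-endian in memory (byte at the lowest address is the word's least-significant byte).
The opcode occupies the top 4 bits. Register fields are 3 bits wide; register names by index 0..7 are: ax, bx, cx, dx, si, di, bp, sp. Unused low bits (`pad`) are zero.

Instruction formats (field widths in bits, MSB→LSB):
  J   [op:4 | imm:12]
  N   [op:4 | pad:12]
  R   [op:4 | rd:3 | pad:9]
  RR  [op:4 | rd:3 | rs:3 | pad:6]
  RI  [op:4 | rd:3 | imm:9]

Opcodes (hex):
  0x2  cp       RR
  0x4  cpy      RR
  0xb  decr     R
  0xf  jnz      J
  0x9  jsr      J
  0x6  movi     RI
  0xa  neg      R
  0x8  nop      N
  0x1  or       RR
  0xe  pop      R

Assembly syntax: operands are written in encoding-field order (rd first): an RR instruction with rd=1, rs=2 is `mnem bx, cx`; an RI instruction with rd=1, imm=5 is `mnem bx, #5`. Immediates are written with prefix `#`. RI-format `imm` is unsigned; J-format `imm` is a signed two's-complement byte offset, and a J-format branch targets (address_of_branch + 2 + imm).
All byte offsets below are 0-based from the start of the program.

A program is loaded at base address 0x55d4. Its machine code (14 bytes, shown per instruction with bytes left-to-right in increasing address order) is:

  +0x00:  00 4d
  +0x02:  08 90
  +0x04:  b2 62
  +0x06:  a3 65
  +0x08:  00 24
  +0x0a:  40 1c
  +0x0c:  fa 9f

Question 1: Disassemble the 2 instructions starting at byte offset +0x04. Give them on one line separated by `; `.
movi bx, #178; movi cx, #419

[04] b2 62 → 0x62b2
  op=0x62b2>>12=0x6 ⇒ movi (RI)
  rd@[11:9]=0x1 ⇒ bx
  imm@[8:0]=0xb2 ⇒ #178
[06] a3 65 → 0x65a3
  op=0x65a3>>12=0x6 ⇒ movi (RI)
  rd@[11:9]=0x2 ⇒ cx
  imm@[8:0]=0x1a3 ⇒ #419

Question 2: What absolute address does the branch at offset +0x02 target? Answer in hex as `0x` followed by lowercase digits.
0x55e0

+0x02: 08 90 ⇒ word 0x9008 (little)
  top 4b → 0x9 → jsr [J]
  imm@[11:0]=0x8 ⇒ #8
  target = base 0x55d4 + off 0x02 + 2 + imm 8 = 0x55e0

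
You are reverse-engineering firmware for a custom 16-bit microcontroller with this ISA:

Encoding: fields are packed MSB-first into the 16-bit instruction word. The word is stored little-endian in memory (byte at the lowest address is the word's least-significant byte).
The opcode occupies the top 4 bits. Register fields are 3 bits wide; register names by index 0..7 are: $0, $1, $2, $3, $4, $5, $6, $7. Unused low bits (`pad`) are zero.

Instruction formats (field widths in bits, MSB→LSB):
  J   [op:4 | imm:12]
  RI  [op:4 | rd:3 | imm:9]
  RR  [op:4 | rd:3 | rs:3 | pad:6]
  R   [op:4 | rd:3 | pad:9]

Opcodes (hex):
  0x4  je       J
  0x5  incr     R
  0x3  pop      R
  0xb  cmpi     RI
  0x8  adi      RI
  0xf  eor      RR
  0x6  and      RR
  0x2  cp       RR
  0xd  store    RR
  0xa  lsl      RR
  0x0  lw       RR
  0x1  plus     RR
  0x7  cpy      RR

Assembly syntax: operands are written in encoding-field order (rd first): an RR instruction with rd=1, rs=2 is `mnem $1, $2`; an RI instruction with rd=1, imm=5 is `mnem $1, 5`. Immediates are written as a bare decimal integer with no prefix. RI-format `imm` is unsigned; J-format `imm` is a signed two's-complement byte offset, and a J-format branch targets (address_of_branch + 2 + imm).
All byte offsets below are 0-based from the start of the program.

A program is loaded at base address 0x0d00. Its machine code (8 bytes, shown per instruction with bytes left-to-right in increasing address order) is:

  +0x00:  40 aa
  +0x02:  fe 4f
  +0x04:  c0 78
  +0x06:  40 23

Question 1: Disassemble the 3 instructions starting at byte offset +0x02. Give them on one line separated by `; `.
off 0x02: read fe 4f as little → 0x4ffe
  op=0x4ffe>>12=0x4 ⇒ je (J)
  imm: (w>>0)&0xfff=0xffe (s12→-2) → -2
off 0x04: read c0 78 as little → 0x78c0
  op=0x78c0>>12=0x7 ⇒ cpy (RR)
  rd: (w>>9)&0x7=0x4 → $4
  rs: (w>>6)&0x7=0x3 → $3
off 0x06: read 40 23 as little → 0x2340
  op=0x2340>>12=0x2 ⇒ cp (RR)
  rd: (w>>9)&0x7=0x1 → $1
  rs: (w>>6)&0x7=0x5 → $5

je -2; cpy $4, $3; cp $1, $5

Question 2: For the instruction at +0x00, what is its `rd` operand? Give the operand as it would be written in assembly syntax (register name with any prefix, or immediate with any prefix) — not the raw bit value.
$5

off 0x00: read 40 aa as little → 0xaa40
  opcode bits[15:12]=0xa: lsl/RR
  [11:9] rd=5 = $5
  [8:6] rs=1 = $1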